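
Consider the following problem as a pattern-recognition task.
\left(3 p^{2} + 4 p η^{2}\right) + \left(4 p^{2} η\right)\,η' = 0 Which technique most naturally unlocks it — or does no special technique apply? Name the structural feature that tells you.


Method: the exact-equation method — the cross partial derivatives of 3 p^{2} + 4 p η^{2} and 4 p^{2} η agree, so the left side is the total differential of one potential in p and η.


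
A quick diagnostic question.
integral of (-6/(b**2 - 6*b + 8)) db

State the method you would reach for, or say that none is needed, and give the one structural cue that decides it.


Diagnosis: partial fractions — the bottom, b**2 - 6*b + 8, comes apart into simple factors, and a proper rational function over split factors decomposes.


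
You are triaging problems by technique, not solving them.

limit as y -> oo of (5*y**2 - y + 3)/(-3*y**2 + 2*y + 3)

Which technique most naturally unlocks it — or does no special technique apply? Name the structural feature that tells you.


Best approach: dominant-term comparison — divide through by the highest power of y; every lower-order term dies and the dominant terms decide the limit. Differentiating the expression as a single quotient would eventually settle it as well; matching dominant growth settles it immediately.


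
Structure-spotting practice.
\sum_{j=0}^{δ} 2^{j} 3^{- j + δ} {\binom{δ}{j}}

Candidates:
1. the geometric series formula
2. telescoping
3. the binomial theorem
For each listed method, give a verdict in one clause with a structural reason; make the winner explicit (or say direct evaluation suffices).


Technique: the binomial theorem — terms weighting {\binom{δ}{j}} against matched powers of 2 and 3 reassemble into (2 + 3)^δ by the binomial theorem.
- the geometric series formula: the term-to-term ratio drifts with the index — the one thing the geometric formula cannot absorb.
- telescoping — the summand is not presented as a shifted difference — a telescoping rewrite may exist, but the displayed structure does not offer one.
- the binomial theorem: yes — fits the structure here.


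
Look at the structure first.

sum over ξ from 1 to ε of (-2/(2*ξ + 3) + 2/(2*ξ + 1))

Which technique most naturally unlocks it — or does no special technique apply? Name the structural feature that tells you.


Method: telescoping — the summand is 2/(2*ξ + 1) minus the same expression shifted by one, so consecutive terms cancel in pairs.


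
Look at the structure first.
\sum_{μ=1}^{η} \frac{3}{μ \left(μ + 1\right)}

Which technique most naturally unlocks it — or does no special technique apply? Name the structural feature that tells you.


Diagnosis: telescoping — rewrite \frac{3}{μ \left(μ + 1\right)} as simple fractions and successive terms eat each other — only the edges survive.


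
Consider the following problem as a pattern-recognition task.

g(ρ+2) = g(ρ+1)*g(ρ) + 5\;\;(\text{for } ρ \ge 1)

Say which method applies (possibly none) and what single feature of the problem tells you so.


Diagnosis: no special technique — the map from one term to the next is curved, not linear, so linear closed-form machinery does not attach.


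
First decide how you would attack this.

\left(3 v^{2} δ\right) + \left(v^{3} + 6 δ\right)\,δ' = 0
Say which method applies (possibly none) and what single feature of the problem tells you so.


Best approach: the exact-equation method — check exactness first: here it holds (3 v^{2} δ, v^{3} + 6 δ have matching cross partials), so no integrating factor is needed.


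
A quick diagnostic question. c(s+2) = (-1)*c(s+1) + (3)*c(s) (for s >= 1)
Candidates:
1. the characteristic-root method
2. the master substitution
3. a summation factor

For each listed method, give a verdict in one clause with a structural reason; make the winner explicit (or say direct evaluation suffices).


Technique: the characteristic-root method — the recurrence is linear and homogeneous with constant coefficients, so the ansatz r^s turns it into a polynomial equation for r.
- the characteristic-root method: yes — fits the structure here.
- the master substitution: this is shift-type recursion, outside the divide-and-conquer template.
- a summation factor — the recurrence reaches back more than one step, outside the first-order family a summation factor normalizes.


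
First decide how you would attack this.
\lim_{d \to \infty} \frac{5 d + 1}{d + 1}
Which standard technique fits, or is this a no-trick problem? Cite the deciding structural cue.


Best approach: dominant-term comparison — at large d only the top-degree terms survive; compare the leading terms and the limit falls out. Differentiating the expression as a single quotient would eventually settle it as well; matching dominant growth settles it immediately.


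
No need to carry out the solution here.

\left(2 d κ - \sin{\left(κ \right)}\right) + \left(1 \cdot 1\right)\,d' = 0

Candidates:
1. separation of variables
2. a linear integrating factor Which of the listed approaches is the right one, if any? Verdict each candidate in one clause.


Best approach: a linear integrating factor — linear in the unknown with genuine forcing: multiply through by the exponential of the integrated coefficient and the left side closes into one derivative.
- separation of variables: no division isolates the independent variable from the unknown.
- a linear integrating factor: yes, a natural case for it.


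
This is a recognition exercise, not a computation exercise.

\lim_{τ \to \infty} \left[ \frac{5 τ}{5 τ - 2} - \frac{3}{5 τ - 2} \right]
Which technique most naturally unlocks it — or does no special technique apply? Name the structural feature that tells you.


Diagnosis: dominant-term comparison — at large τ only the top-degree terms survive; compare the leading terms and the limit falls out. Differentiating the expression as a single quotient would eventually settle it as well; matching dominant growth settles it immediately.


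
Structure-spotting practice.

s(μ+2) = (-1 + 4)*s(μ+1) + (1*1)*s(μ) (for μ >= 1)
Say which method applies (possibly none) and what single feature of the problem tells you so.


Verdict: the characteristic-root method — fixed numeric weights on consecutive terms and no forcing term added: the root method in its home territory.


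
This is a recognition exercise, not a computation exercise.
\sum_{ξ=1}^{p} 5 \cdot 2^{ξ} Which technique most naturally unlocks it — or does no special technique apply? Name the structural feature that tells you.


Best approach: the geometric series formula — check a ratio of consecutive terms: it is 2, independent of the index, so the geometric formula closes the sum.


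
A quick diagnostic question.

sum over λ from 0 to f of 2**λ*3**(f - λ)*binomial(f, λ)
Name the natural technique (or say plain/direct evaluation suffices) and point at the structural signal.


Best approach: the binomial theorem — binomial coefficients against complementary powers of 2 and 3: recognize the binomial expansion and resum.


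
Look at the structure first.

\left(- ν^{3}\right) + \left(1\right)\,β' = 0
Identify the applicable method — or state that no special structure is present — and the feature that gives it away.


Best approach: no special technique — solved for the derivative, no β appears — this is antidifferentiation in ν wearing ODE clothing.


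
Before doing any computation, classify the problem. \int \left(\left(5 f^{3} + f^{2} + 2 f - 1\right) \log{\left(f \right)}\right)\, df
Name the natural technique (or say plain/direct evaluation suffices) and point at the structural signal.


Best approach: integration by parts — \log{\left(f \right)} blocks direct integration but differentiates to something rational — parts with the polynomial factor 5 f^{3} + f^{2} + 2 f - 1 as dv.


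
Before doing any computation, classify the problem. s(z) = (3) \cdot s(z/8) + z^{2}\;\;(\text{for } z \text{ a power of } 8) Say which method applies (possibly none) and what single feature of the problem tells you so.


Best approach: the master substitution — the argument contracts 8-fold per step: reindex z exponentially and solve the linear recurrence in the new index.


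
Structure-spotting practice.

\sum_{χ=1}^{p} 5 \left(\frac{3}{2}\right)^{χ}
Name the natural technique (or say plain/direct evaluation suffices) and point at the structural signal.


Technique: the geometric series formula — check a ratio of consecutive terms: it is \frac{3}{2}, independent of the index, so the geometric formula closes the sum.


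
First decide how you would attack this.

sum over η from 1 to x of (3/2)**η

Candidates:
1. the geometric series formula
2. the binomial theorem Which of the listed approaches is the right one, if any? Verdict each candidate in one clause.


Technique: the geometric series formula — each summand is the previous one scaled by 3/2; that constant multiplier is itself the geometric structure.
- the geometric series formula: a fit — the right tool for this form.
- the binomial theorem — there is no pair of bases whose matched powers would reassemble into a single binomial power.


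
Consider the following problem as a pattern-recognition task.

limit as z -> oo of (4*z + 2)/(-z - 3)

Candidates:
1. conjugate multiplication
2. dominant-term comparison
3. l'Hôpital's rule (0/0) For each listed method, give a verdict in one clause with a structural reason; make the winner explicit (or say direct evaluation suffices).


Method: dominant-term comparison — at large z only the top-degree terms survive; compare the leading terms and the limit falls out.
- conjugate multiplication — no divergent radical difference is present for a conjugate pair to cancel.
- dominant-term comparison — applicable, and directly so.
- l'Hôpital's rule (0/0): no 0/0 form appears: written as one quotient, top and bottom both grow without bound, and the ratio is decided by their leading terms.


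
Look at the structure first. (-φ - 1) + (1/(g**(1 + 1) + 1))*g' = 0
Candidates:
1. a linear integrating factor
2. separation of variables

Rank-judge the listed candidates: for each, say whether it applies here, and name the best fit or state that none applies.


Method: separation of variables — all dependence on the two variables factors apart, the defining separable shape.
- a linear integrating factor: a nonlinear term in the unknown puts this outside the integrating-factor template.
- separation of variables — yes — fits the structure here.


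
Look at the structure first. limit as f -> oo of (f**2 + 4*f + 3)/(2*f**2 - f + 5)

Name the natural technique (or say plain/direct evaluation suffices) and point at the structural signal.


Diagnosis: dominant-term comparison — as f grows, only the highest-degree terms matter — compare leading terms and read the limit off. As a single quotient, the ∞/∞ shape would yield to repeated differentiation as well — the growth comparison gets there in one look.


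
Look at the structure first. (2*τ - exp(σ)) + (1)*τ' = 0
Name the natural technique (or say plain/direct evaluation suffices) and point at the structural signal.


Best approach: a linear integrating factor — first power of τ, nonzero forcing: the integrating-factor recipe applies verbatim with p = 2.


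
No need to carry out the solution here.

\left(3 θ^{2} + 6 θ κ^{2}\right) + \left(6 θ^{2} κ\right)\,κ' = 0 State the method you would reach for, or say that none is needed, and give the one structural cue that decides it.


Verdict: the exact-equation method — the mixed-partials test passes for 3 θ^{2} + 6 θ κ^{2} and 6 θ^{2} κ, so a potential function exists as presented.


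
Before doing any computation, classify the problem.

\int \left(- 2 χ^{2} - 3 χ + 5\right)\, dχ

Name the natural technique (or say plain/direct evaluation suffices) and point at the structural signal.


Technique: no special technique — scan for structure and find none: constant multiples of powers of χ, integrate directly.


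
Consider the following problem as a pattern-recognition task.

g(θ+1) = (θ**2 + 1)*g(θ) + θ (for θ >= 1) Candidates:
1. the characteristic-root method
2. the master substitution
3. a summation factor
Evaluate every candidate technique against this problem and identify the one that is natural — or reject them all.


Best approach: a summation factor — it is first-order linear but the coefficient θ**2 + 1 depends on the index, so multiply through by a summation factor to telescope it.
- the characteristic-root method — the coefficients vary with the index, breaking the constant-coefficient structure the method needs.
- the master substitution: this is shift-type recursion, outside the divide-and-conquer template.
- a summation factor — yes, a natural case for it.


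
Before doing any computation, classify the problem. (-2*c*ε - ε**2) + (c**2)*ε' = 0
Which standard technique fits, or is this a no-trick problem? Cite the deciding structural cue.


Best approach: the homogeneous substitution — the slope's numerator and denominator share total degree; set v = ε/c and the equation drops to separable form. Rearranged, this also fits the Bernoulli template directly; the homogeneous substitution reads the structure without the rearrangement.


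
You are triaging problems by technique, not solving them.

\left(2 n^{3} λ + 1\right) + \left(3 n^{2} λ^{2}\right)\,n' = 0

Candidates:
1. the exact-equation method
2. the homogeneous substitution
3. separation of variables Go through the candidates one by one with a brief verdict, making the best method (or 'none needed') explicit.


Verdict: the exact-equation method — the compatibility test passes: the n-derivative of 2 n^{3} λ + 1 matches the λ-derivative of 3 n^{2} λ^{2}, so integrate a potential.
- the exact-equation method: yes, a natural case for it.
- the homogeneous substitution — the ratio substitution does not collapse this equation.
- separation of variables: the two dependences are entangled, not a clean product of one-variable pieces.


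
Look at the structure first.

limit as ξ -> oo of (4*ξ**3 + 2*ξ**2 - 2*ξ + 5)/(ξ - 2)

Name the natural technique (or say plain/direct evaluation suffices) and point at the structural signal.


Method: dominant-term comparison — as ξ grows, only the highest-degree terms matter — compare leading terms and read the limit off. Viewed as a single quotient this is an ∞/∞ form — an at-infinity application of l'Hôpital's rule would also resolve it; comparing leading growth reads the answer without differentiating.


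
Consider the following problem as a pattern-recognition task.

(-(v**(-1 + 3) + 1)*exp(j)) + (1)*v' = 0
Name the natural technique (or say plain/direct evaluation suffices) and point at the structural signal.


Verdict: separation of variables — the slope splits multiplicatively: exp(j) carrying all j-dependence times (v**(-1 + 3) + 1) carrying all v-dependence — separate and integrate.


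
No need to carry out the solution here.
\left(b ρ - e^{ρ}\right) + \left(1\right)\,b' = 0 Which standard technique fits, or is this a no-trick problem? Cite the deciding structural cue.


Best approach: a linear integrating factor — linear in the unknown with genuine forcing: multiply through by the exponential of the integrated coefficient and the left side closes into one derivative.


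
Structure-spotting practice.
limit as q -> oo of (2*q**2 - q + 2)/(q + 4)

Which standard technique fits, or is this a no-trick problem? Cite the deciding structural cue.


Best approach: dominant-term comparison — divide by the highest power of q present: lower-order terms vanish and the dominant ratio remains. Viewed as a single quotient this is an ∞/∞ form — an at-infinity application of l'Hôpital's rule would also resolve it; comparing leading growth reads the answer without differentiating.


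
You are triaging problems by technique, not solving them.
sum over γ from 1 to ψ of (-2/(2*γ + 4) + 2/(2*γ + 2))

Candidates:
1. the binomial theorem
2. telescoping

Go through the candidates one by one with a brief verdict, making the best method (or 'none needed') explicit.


Method: telescoping — the summand is 2/(2*γ + 2) minus the same expression shifted by one, so consecutive terms cancel in pairs.
- the binomial theorem: there is no sum-raised-to-a-power identity hiding in these terms.
- telescoping — a fit — the right tool for this form.


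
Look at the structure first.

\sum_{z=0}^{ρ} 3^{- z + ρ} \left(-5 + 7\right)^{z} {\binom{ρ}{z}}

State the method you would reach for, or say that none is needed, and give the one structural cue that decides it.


Diagnosis: the binomial theorem — terms weighting {\binom{ρ}{z}} against matched powers of (-5 + 7) and 3 reassemble into ((-5 + 7) + 3)^ρ by the binomial theorem.


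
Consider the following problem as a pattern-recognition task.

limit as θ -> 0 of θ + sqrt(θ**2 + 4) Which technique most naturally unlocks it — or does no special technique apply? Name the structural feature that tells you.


Technique: no special technique — the expression is continuous at 0 — substitute and evaluate; no indeterminate form appears.


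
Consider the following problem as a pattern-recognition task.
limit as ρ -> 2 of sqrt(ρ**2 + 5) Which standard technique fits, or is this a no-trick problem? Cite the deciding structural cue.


Diagnosis: no special technique — the function is continuous at 2; evaluation is itself the limit, no machinery required.


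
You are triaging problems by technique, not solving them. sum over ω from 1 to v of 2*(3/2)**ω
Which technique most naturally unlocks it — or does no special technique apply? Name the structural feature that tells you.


Verdict: the geometric series formula — each term is 3/2 times the previous one, so the geometric-series formula applies directly.


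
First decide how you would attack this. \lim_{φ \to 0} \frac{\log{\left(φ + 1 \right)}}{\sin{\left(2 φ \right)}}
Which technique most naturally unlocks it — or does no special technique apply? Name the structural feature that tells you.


Verdict: l'Hôpital's rule (0/0) — the 0/0 form at 0 is the signature situation for l'Hôpital's rule. Expanding numerator and denominator to first order gives the same value — the rule automates exactly that.


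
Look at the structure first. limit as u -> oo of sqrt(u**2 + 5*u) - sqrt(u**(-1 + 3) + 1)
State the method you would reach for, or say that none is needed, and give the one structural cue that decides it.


Diagnosis: conjugate multiplication — turning the difference into a conjugate-rationalized ratio makes the limit readable.


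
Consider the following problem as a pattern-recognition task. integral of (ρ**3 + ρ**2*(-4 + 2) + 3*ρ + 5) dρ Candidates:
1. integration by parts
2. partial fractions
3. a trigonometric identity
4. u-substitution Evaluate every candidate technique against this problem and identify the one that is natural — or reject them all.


Method: no special technique — nothing composite, nothing rational, nothing trigonometric — each constant-multiple power of ρ integrates by the power rule alone.
- integration by parts — parts would only shuffle a directly integrable integrand.
- partial fractions — the expression is not a ratio of polynomials that decomposes further.
- a trigonometric identity: no sine or cosine appears, so there is nothing for a trigonometric identity to act on.
- u-substitution — any workable substitution here is cosmetic — the integrand is already in directly integrable form.


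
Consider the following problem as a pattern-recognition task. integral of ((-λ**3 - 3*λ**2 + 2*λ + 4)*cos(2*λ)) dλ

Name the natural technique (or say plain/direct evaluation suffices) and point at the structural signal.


Diagnosis: integration by parts — the integrand splits as -λ**3 - 3*λ**2 + 2*λ + 4 times cos(2*λ) — repeatedly differentiating the polynomial part kills it, which is the parts ladder.


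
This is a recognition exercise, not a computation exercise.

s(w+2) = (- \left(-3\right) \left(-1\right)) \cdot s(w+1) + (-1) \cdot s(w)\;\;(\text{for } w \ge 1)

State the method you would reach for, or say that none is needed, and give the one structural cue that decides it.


Method: the characteristic-root method — because shifting w leaves the equation's coefficients unchanged, exponential trials reduce it to algebra.


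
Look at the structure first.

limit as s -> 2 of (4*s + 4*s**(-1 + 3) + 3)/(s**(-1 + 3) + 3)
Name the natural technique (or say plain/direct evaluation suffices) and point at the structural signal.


Diagnosis: no special technique — no denominator vanishes and nothing blows up at 2: direct substitution is the whole computation.


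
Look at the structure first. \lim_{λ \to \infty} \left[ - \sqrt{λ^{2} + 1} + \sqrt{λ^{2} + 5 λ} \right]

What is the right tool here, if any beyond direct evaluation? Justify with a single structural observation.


Method: conjugate multiplication — both pieces blow up but their difference is finite; the conjugate trick rationalizes \sqrt{λ^{2} + 5 λ} - \sqrt{λ^{2} + 1}.


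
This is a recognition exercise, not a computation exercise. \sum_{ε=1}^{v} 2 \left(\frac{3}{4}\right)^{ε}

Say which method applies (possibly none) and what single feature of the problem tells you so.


Method: the geometric series formula — check a ratio of consecutive terms: it is \frac{3}{4}, independent of the index, so the geometric formula closes the sum.


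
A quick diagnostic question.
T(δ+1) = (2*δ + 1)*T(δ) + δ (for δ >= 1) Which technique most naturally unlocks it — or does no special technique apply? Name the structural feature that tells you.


Technique: a summation factor — one step of memory with a weight 2*δ + 1 that changes as the index grows — the summation-factor construction is built for this.


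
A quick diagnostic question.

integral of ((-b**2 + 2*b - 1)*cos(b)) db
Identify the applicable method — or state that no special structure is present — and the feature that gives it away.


Diagnosis: integration by parts — -b**2 + 2*b - 1 dies after finitely many derivatives while cos(b) cycles under integration — the tabular/parts setup.


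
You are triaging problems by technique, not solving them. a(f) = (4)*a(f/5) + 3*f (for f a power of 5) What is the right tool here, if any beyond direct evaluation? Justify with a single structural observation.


Method: the master substitution — a divide-and-conquer shape: argument f/5, so change variables with f = 5^m and solve the linear version.


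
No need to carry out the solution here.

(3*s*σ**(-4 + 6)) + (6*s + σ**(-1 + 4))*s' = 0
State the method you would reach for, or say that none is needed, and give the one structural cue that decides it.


Method: the exact-equation method — because the two cross partials coincide, the form is conservative as written — recover its potential in (σ, s).


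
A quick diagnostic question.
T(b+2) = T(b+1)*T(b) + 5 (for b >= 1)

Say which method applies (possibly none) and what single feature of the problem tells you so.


Best approach: no special technique — the unknown sequence enters the update nonlinearly, so no linear method fits the recurrence as written — direct iteration remains.


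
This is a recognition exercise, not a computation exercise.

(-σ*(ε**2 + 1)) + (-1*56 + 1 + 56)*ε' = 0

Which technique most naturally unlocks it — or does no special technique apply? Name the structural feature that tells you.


Method: separation of variables — one side of the product carries the independent variable, the other the unknown — the textbook separation shape.


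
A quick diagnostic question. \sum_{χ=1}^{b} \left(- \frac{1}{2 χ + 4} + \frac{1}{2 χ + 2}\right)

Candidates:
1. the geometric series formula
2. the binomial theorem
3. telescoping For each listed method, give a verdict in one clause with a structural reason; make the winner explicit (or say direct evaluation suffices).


Diagnosis: telescoping — each term adds \frac{1}{2 χ + 2} and subtracts the same expression advanced one index; that subtracted piece cancels against the next term's added copy — only the boundary terms survive.
- the geometric series formula — consecutive terms are not related by a fixed multiplier.
- the binomial theorem: there is no sum-raised-to-a-power identity hiding in these terms.
- telescoping — yes, a natural case for it.


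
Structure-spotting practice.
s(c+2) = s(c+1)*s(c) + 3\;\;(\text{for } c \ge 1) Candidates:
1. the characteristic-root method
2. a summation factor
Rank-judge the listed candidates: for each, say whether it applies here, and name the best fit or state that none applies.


Best approach: no special technique — once the recursion is nonlinear, characteristic roots, master substitutions, and summation factors are all off the table.
- the characteristic-root method: the recursion is nonlinear in the sequence values, so no linear-modes ansatz applies.
- a summation factor — no summation factor applies — the rule is not linear in the sequence values.


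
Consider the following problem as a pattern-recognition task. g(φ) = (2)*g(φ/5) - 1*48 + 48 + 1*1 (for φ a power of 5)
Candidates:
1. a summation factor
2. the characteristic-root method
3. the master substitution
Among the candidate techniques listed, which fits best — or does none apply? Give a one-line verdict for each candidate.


Diagnosis: the master substitution — treat m = log base 5 of φ as the new clock: one recursion step advances m by one while φ scales by 5.
- a summation factor: the recursion divides its index rather than shifting it — there is no previous-term chain for a summation factor to telescope.
- the characteristic-root method: the recursion divides its index rather than shifting it — outside the constant-shift family the root method covers.
- the master substitution — a fit — the right tool for this form.


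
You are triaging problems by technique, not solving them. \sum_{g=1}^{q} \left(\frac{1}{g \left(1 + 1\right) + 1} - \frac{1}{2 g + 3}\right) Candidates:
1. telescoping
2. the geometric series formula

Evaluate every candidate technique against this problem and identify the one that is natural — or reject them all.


Diagnosis: telescoping — the generic term is a one-step difference of \frac{1}{g \left(1 + 1\right) + 1}, so partial sums shortcut to endpoint evaluation.
- telescoping: applicable, and directly so.
- the geometric series formula — dividing successive terms gives an index-dependent quantity, not a constant.


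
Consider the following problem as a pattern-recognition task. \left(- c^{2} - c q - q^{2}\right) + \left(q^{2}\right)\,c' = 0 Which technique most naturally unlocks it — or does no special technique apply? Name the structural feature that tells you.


Best approach: the homogeneous substitution — scaling q and c together leaves the slope fixed — it depends only on c/q, so substitute the ratio.


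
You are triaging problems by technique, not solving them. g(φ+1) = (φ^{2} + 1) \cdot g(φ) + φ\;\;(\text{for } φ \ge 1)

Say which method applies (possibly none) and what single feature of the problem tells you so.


Diagnosis: a summation factor — it is first-order linear but the coefficient φ^{2} + 1 depends on the index, so multiply through by a summation factor to telescope it.


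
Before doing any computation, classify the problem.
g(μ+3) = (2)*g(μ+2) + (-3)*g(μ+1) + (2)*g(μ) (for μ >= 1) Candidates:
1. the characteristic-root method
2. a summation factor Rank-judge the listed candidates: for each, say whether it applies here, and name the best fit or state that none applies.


Best approach: the characteristic-root method — constant coefficients and linearity mean the ansatz r^μ reduces it to solving the characteristic polynomial.
- the characteristic-root method: a fit — the right tool for this form.
- a summation factor: a summation factor telescopes one-step recursions; this one carries higher-order memory.


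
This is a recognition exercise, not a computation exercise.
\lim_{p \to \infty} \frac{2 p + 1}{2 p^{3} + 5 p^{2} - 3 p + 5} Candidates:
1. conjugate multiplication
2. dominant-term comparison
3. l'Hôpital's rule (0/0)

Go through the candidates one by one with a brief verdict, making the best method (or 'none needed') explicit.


Verdict: dominant-term comparison — growth-rate triage: the leading powers of p decide the limit, everything else is noise.
- conjugate multiplication: multiplying by a conjugate would not remove any indeterminacy here.
- dominant-term comparison — applicable, and directly so.
- l'Hôpital's rule (0/0): as a single quotient the expression runs to ∞/∞ at the limit point — an at-infinity form of the rule would apply, though the leading-growth comparison is the direct reading.


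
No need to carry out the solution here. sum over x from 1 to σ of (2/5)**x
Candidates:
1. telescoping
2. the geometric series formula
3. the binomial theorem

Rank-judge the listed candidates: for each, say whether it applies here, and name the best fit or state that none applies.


Best approach: the geometric series formula — term-over-term division gives 2/5 every time — index-free ratio, geometric sum formula applies.
- telescoping — writing out consecutive terms as given produces no pairwise cancellation.
- the geometric series formula: yes, a natural case for it.
- the binomial theorem: the summand does not match any term pattern of an expanded binomial power.


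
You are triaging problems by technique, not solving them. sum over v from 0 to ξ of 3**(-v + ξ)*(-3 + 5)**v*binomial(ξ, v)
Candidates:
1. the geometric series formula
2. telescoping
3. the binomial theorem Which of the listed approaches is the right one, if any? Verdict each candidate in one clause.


Verdict: the binomial theorem — the summand is term v of a binomial expansion in (-3 + 5) and 3; the whole sum is a single power.
- the geometric series formula: the ratio of consecutive terms depends on the index.
- telescoping: in the displayed form, no term reappears at a neighboring index to cancel against.
- the binomial theorem — yes, a natural case for it.


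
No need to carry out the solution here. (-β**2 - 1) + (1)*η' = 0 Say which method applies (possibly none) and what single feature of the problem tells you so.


Diagnosis: no special technique — solved for the derivative, η never appears on the right — this is a direct integration in β, not a differential-equations problem at heart.


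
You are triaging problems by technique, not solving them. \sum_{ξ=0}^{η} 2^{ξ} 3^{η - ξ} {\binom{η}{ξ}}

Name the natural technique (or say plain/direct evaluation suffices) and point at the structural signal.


Verdict: the binomial theorem — {\binom{η}{ξ}} weighting matched powers of 2 and 3 is the expanded form of (2 + 3)^η — fold it back up.


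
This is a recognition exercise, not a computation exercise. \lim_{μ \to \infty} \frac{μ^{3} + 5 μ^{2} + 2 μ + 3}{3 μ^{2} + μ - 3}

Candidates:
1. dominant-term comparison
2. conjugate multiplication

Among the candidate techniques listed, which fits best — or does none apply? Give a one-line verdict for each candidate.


Best approach: dominant-term comparison — divide by the highest power of μ present: lower-order terms vanish and the dominant ratio remains.
- dominant-term comparison — applicable, and directly so.
- conjugate multiplication — no divergent radical difference is present for a conjugate pair to cancel.


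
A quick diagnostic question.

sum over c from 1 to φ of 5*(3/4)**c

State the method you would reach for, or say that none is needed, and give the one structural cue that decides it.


Verdict: the geometric series formula — the ratio of consecutive terms is the constant 3/4, independent of the index — a geometric sum.


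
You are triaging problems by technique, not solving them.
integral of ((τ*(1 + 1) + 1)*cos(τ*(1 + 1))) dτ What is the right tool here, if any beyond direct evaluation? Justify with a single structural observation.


Method: integration by parts — a polynomial factor (τ*(1 + 1) + 1) multiplies cos(τ*(1 + 1)); differentiating (τ*(1 + 1) + 1) lowers its degree while cos(τ*(1 + 1)) integrates cleanly, so parts wins.


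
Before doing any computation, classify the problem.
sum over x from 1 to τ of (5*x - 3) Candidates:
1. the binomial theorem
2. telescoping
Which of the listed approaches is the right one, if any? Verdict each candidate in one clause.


Best approach: no special technique — the summand is a plain polynomial in x (expanding first if it arrives factored); standard power-sum formulas evaluate it term by term.
- the binomial theorem: the terms lack the binomial-coefficient-weighted complementary-power pattern of an expansion.
- telescoping: neither a shifted-difference shape nor integer-spaced poles are present.


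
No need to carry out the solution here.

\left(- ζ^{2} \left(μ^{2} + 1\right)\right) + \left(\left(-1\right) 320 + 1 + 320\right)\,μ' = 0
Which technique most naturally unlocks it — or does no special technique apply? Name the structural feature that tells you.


Method: separation of variables — solved for the derivative, the right side factors as ζ^{2} times μ^{2} + 1 — all ζ-dependence separates from all μ-dependence.


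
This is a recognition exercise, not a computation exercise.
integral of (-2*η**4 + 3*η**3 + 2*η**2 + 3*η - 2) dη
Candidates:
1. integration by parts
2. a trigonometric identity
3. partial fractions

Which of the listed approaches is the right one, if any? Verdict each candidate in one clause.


Method: no special technique — every term is a constant multiple of a power of η; term-wise power-rule integration needs no preliminary transformation.
- integration by parts: splitting off a factor buys nothing — the integrand integrates directly without parts.
- a trigonometric identity — no sine or cosine appears, so there is nothing for a trigonometric identity to act on.
- partial fractions — there is no rational-function structure to decompose.


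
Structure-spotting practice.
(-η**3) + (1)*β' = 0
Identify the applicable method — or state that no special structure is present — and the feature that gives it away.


Verdict: no special technique — solved for the derivative, β never appears on the right — this is a direct integration in η, not a differential-equations problem at heart.


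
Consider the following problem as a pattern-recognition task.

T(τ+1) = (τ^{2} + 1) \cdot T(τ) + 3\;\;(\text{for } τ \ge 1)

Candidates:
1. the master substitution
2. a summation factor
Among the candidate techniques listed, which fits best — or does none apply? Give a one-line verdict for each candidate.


Best approach: a summation factor — an index-dependent multiplier τ^{2} + 1 rules out characteristic roots; a summation factor converts it to a pure difference.
- the master substitution: no fixed divisor shrinks the index between calls.
- a summation factor — yes, a natural case for it.


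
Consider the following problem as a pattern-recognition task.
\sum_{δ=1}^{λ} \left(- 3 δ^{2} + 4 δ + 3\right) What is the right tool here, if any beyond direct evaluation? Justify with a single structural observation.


Method: no special technique — the summand is a plain polynomial in δ (expanding first if it arrives factored); standard power-sum formulas evaluate it term by term.


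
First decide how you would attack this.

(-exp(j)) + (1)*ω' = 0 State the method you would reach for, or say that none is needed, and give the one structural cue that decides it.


Best approach: no special technique — with ω absent the equation is not coupled at all: direct integration in j.


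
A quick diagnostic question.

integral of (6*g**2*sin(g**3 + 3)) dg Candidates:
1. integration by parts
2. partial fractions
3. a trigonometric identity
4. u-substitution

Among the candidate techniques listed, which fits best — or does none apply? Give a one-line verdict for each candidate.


Best approach: u-substitution — set u = g**3 + 3: a constant multiple of its derivative, namely 6*g**2, is present as a factor once the integrand is collected, so the du is sitting there waiting.
- integration by parts — the non-polynomial partner is not one of the parts kernels — exp, sine, or cosine with a degree-1 argument, or a logarithm.
- partial fractions: the expression is not a ratio of polynomials that decomposes further.
- a trigonometric identity: no identity rewrites this into an easier trigonometric form.
- u-substitution: applies; the problem has the shape this method handles.


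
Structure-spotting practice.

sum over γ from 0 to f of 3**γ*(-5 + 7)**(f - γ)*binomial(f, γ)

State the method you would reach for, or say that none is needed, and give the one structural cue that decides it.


Technique: the binomial theorem — the summand is term γ of a binomial expansion in 3 and (-5 + 7); the whole sum is a single power.


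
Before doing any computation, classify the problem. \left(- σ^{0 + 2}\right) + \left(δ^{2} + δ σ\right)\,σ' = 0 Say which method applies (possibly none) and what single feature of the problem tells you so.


Method: the homogeneous substitution — the slope's numerator and denominator have matching total degree, so it depends only on σ/δ and the ratio substitution collapses it. A Bernoulli substitution after rearrangement (possibly exchanging dependent and independent variable) is a fair alternative; the homogeneous route works on the equation as it stands.


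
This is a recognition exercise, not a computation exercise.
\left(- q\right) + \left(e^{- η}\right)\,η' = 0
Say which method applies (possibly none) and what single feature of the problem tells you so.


Method: separation of variables — separating collects all η-dependence with the derivative and leaves all q-dependence opposite: variables separate. The equation is exact as it stands too — a potential function exists — though separation reads the split structure directly.


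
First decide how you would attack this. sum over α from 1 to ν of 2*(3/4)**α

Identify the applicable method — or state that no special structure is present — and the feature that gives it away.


Method: the geometric series formula — each term is 3/4 times the previous one, so the geometric-series formula applies directly.


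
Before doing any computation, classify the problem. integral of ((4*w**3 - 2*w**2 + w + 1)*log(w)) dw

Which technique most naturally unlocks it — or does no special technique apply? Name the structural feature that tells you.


Verdict: integration by parts — logs resist antidifferentiation but differentiate beautifully; pair log(w) with the polynomial 4*w**3 - 2*w**2 + w + 1 via parts.


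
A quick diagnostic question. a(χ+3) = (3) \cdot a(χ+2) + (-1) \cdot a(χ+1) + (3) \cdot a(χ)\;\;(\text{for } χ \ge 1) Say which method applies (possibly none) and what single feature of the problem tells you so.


Best approach: the characteristic-root method — constant coefficients and linearity mean the ansatz r^χ reduces it to solving the characteristic polynomial.


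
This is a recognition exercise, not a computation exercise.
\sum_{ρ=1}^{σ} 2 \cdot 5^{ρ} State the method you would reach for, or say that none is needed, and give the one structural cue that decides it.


Diagnosis: the geometric series formula — term-over-term division gives 5 every time — index-free ratio, geometric sum formula applies.
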